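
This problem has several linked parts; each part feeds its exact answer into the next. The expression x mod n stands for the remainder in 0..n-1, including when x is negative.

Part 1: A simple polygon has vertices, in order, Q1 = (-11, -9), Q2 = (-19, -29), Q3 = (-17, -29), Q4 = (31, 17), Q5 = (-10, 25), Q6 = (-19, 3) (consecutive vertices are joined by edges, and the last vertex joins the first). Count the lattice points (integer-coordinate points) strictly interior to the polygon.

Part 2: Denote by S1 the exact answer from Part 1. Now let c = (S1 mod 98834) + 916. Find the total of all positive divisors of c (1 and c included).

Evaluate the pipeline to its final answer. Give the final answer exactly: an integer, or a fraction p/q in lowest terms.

3744

Part 1: cross terms: (-11*-29 - -19*-9)=148, (-19*-29 - -17*-29)=58, (-17*17 - 31*-29)=610, (31*25 - -10*17)=945, (-10*3 - -19*25)=445, (-19*-9 - -11*3)=204; twice the area = |2410| = 2410; area = 1205; boundary points = 4 + 2 + 2 + 1 + 1 + 4 = 14; strictly interior points = area - boundary/2 + 1 = 1199; answer 1199
Part 2: S1 = 1199; c = 2115; 2115 = 3^2 * 5 * 47; sigma = (1 + 3 + 9) * (1 + 5) * (1 + 47) = 13 * 6 * 48 = 3744; answer 3744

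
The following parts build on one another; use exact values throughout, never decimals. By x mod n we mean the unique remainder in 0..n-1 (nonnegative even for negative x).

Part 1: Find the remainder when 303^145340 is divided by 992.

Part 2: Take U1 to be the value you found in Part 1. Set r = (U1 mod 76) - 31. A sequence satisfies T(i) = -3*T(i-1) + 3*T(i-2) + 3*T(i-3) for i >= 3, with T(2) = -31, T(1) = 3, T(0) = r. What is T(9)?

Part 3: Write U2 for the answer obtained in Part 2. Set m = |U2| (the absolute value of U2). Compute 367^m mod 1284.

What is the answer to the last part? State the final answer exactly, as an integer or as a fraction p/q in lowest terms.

499

Part 1: squarings mod 992: 303^1=303, 303^2=545, 303^4=417, 303^8=289, 303^16=193, 303^32=545, 303^64=417, 303^128=289, 303^256=193, 303^512=545, 303^1024=417, 303^2048=289, 303^4096=193, 303^8192=545, 303^16384=417, 303^32768=289, 303^65536=193, 303^131072=545; 303^145340 = 303^4 * 303^8 * 303^16 * 303^32 * 303^128 * 303^256 * 303^512 * 303^1024 * 303^4096 * 303^8192 * 303^131072 = 129 (mod 992); answer 129
Part 2: U1 = 129; r = 22; T(3) = -3*(-31) + 3*(3) + 3*(22) = 168; iterating: T(3)=168, T(4)=-588, T(5)=2175, T(6)=-7785, T(7)=28116, T(8)=-101178, T(9)=364527; answer 364527
Part 3: U2 = 364527; m = 364527; squarings mod 1284: 367^1=367, 367^2=1153, 367^4=469, 367^8=397, 367^16=961, 367^32=325, 367^64=337, 367^128=577, 367^256=373, 367^512=457, 367^1024=841, 367^2048=1081, 367^4096=121, 367^8192=517, 367^16384=217, 367^32768=865, 367^65536=937, 367^131072=997, 367^262144=193; 367^364527 = 367^1 * 367^2 * 367^4 * 367^8 * 367^32 * 367^64 * 367^128 * 367^256 * 367^512 * 367^1024 * 367^2048 * 367^32768 * 367^65536 * 367^262144 = 499 (mod 1284); answer 499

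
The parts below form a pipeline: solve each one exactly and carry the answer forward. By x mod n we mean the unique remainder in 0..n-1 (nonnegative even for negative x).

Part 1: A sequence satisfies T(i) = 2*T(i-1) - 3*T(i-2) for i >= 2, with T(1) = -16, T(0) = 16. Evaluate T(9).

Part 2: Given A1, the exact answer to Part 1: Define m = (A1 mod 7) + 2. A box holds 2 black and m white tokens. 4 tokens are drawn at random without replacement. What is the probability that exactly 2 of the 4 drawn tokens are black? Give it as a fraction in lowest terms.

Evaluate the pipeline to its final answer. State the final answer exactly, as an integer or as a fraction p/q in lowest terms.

Part 1: T(2) = 2*(-16) - 3*(16) = -80; iterating: T(2)=-80, T(3)=-112, T(4)=16, T(5)=368, T(6)=688, T(7)=272, T(8)=-1520, T(9)=-3856; answer -3856
Part 2: A1 = -3856; m = 3; total draws C(5,4) = 5; favorable C(2,2)*C(3,2) = 3; P = 3/5; answer 3/5

3/5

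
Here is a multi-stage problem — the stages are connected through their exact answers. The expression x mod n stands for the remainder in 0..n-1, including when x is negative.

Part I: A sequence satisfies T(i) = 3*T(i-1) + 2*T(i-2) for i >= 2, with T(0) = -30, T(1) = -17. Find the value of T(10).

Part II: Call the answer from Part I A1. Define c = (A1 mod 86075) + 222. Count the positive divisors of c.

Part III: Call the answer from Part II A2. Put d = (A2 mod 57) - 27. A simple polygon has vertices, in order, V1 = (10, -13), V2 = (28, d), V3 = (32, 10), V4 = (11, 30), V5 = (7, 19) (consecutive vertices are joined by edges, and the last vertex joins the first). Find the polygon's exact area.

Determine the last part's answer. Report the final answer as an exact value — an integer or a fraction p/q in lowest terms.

837

Part I: T(2) = 3*(-17) + 2*(-30) = -111; iterating: T(2)=-111, T(3)=-367, T(4)=-1323, T(5)=-4703, T(6)=-16755, T(7)=-59671, T(8)=-212523, T(9)=-756911, T(10)=-2695779; answer -2695779
Part II: A1 = -2695779; c = 58843; 58843 = 19^2 * 163; number of divisors = (2+1) * (1+1) = 6; answer 6
Part III: A2 = 6; d = -21; cross terms: (10*-21 - 28*-13)=154, (28*10 - 32*-21)=952, (32*30 - 11*10)=850, (11*19 - 7*30)=-1, (7*-13 - 10*19)=-281; twice the area = |1674| = 1674; area = 837; answer 837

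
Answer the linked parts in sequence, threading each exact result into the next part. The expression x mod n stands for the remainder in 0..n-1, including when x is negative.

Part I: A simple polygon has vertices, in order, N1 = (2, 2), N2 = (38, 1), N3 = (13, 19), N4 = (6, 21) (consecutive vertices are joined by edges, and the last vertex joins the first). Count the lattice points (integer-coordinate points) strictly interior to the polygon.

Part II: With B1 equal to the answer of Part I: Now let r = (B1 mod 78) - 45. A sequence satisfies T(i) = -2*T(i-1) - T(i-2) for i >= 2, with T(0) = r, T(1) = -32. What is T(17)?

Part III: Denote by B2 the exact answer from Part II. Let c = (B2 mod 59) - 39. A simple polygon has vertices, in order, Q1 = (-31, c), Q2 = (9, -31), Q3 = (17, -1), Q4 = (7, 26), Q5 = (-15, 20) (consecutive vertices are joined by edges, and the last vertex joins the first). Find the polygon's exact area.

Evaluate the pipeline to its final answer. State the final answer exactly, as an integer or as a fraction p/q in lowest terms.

1803

Part I: cross terms: (2*1 - 38*2)=-74, (38*19 - 13*1)=709, (13*21 - 6*19)=159, (6*2 - 2*21)=-30; twice the area = |764| = 764; area = 382; boundary points = 1 + 1 + 1 + 1 = 4; strictly interior points = area - boundary/2 + 1 = 381; answer 381
Part II: B1 = 381; r = 24; T(2) = -2*(-32) - 1*(24) = 40; iterating: T(2)=40, T(3)=-48, T(4)=56, T(5)=-64, T(6)=72, T(7)=-80, T(8)=88, T(9)=-96, T(10)=104, T(11)=-112, T(12)=120, T(13)=-128, T(14)=136, T(15)=-144, T(16)=152, T(17)=-160; answer -160
Part III: B2 = -160; c = -22; cross terms: (-31*-31 - 9*-22)=1159, (9*-1 - 17*-31)=518, (17*26 - 7*-1)=449, (7*20 - -15*26)=530, (-15*-22 - -31*20)=950; twice the area = |3606| = 3606; area = 1803; answer 1803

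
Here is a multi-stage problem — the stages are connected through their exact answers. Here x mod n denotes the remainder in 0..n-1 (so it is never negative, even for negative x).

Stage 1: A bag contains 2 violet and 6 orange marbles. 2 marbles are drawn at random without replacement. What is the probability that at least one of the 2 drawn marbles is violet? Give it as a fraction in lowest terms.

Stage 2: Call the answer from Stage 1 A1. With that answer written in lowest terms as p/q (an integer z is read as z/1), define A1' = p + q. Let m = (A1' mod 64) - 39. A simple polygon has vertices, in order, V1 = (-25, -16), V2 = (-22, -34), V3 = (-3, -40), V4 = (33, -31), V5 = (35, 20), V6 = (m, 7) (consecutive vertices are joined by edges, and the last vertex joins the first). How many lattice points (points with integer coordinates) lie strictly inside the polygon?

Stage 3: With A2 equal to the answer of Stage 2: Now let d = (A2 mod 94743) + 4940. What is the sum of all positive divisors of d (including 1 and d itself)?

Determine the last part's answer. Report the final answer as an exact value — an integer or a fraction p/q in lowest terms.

Stage 1: total draws C(8,2) = 28; complement C(6,2) = 15; favorable 28 - 15 = 13; P = 13/28; answer 13/28
Stage 2: A1 = 13/28; threaded value p + q = 41; m = 2; cross terms: (-25*-34 - -22*-16)=498, (-22*-40 - -3*-34)=778, (-3*-31 - 33*-40)=1413, (33*20 - 35*-31)=1745, (35*7 - 2*20)=205, (2*-16 - -25*7)=143; twice the area = |4782| = 4782; area = 2391; boundary points = 3 + 1 + 9 + 1 + 1 + 1 = 16; strictly interior points = area - boundary/2 + 1 = 2384; answer 2384
Stage 3: A2 = 2384; d = 7324; 7324 = 2^2 * 1831; sigma = (1 + 2 + 4) * (1 + 1831) = 7 * 1832 = 12824; answer 12824

12824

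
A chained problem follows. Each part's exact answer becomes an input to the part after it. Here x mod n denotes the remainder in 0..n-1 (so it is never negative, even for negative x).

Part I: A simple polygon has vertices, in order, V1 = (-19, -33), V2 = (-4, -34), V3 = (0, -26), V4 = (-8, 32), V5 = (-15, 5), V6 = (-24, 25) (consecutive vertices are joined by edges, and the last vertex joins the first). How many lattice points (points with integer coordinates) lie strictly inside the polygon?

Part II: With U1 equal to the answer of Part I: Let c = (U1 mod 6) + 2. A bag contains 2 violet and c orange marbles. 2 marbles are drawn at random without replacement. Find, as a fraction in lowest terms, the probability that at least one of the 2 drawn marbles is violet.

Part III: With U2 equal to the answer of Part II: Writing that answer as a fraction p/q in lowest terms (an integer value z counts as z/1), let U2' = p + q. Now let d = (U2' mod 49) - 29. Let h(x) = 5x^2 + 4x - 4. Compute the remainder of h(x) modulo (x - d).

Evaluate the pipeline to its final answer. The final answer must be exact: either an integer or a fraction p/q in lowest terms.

Part I: cross terms: (-19*-34 - -4*-33)=514, (-4*-26 - 0*-34)=104, (0*32 - -8*-26)=-208, (-8*5 - -15*32)=440, (-15*25 - -24*5)=-255, (-24*-33 - -19*25)=1267; twice the area = |1862| = 1862; area = 931; boundary points = 1 + 4 + 2 + 1 + 1 + 1 = 10; strictly interior points = area - boundary/2 + 1 = 927; answer 927
Part II: U1 = 927; c = 5; total draws C(7,2) = 21; complement C(5,2) = 10; favorable 21 - 10 = 11; P = 11/21; answer 11/21
Part III: U2 = 11/21; threaded value p + q = 32; d = 3; remainder = value at the root: 5*(3)^2 + 4*(3)^1 - 4 = (45) + (12) + (-4) = 53; answer 53

53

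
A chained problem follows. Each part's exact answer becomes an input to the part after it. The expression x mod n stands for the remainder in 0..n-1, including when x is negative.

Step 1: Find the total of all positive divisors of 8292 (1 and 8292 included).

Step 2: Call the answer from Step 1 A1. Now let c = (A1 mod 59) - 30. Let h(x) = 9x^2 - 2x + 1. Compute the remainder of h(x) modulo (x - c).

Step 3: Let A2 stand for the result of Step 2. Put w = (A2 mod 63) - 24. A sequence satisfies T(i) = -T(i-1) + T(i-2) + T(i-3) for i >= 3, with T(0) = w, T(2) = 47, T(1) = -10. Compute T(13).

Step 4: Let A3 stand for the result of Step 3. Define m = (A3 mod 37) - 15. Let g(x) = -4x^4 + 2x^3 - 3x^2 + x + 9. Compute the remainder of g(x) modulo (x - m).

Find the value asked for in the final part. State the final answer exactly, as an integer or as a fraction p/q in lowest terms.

-148741

Step 1: 8292 = 2^2 * 3 * 691; sigma = (1 + 2 + 4) * (1 + 3) * (1 + 691) = 7 * 4 * 692 = 19376; answer 19376
Step 2: A1 = 19376; c = -6; remainder = value at the root: 9*(-6)^2 - 2*(-6)^1 + 1 = (324) + (12) + (1) = 337; answer 337
Step 3: A2 = 337; w = -2; T(3) = -1*(47) + 1*(-10) + 1*(-2) = -59; iterating: T(3)=-59, T(4)=96, T(5)=-108, T(6)=145, T(7)=-157, T(8)=194, T(9)=-206, T(10)=243, T(11)=-255, T(12)=292, T(13)=-304; answer -304
Step 4: A3 = -304; m = 14; remainder = value at the root: -4*(14)^4 + 2*(14)^3 - 3*(14)^2 + 1*(14)^1 + 9 = (-153664) + (5488) + (-588) + (14) + (9) = -148741; answer -148741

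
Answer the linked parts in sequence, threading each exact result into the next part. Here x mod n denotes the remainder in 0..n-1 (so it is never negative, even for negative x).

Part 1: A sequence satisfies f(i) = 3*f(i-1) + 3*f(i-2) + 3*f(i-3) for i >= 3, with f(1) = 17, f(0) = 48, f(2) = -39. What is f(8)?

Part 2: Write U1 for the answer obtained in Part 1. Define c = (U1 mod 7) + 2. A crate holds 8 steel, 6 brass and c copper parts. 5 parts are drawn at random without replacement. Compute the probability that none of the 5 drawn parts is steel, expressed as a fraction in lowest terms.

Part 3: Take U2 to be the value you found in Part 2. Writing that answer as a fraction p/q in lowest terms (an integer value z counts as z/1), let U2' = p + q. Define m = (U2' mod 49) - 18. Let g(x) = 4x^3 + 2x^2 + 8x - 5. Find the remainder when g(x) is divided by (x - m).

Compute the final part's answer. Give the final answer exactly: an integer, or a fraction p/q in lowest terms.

Part 1: f(3) = 3*(-39) + 3*(17) + 3*(48) = 78; iterating: f(3)=78, f(4)=168, f(5)=621, f(6)=2601, f(7)=10170, f(8)=40176; answer 40176
Part 2: U1 = 40176; c = 5; total draws C(19,5) = 11628; favorable C(11,5) = 462; P = 77/1938; answer 77/1938
Part 3: U2 = 77/1938; threaded value p + q = 2015; m = -12; remainder = value at the root: 4*(-12)^3 + 2*(-12)^2 + 8*(-12)^1 - 5 = (-6912) + (288) + (-96) + (-5) = -6725; answer -6725

-6725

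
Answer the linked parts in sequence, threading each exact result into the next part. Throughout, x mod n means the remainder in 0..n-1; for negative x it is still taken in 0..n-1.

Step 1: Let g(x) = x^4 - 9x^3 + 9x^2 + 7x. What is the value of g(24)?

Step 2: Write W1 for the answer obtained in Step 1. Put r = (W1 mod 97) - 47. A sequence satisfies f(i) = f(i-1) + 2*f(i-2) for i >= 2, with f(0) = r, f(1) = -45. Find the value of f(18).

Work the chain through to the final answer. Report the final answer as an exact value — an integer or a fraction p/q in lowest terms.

-349483

Step 1: 1*(24)^4 - 9*(24)^3 + 9*(24)^2 + 7*(24)^1 = (331776) + (-124416) + (5184) + (168) = 212712; answer 212712
Step 2: W1 = 212712; r = 41; f(2) = 1*(-45) + 2*(41) = 37; iterating: f(2)=37, f(3)=-53, f(4)=21, f(5)=-85, f(6)=-43, f(7)=-213, f(8)=-299, f(9)=-725, f(10)=-1323, f(11)=-2773, f(12)=-5419, f(13)=-10965, f(14)=-21803, f(15)=-43733, f(16)=-87339, f(17)=-174805, f(18)=-349483; answer -349483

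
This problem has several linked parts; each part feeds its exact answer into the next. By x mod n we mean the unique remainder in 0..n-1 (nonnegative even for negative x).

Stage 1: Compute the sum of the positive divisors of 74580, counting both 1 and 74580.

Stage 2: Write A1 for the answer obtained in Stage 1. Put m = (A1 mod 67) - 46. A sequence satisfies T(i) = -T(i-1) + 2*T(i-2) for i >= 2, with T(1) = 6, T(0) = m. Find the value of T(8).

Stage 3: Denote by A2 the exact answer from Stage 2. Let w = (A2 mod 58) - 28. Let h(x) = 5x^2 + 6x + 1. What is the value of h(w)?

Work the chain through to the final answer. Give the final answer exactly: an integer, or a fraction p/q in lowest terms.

1377

Stage 1: 74580 = 2^2 * 3 * 5 * 11 * 113; sigma = (1 + 2 + 4) * (1 + 3) * (1 + 5) * (1 + 11) * (1 + 113) = 7 * 4 * 6 * 12 * 114 = 229824; answer 229824
Stage 2: A1 = 229824; m = -32; T(2) = -1*(6) + 2*(-32) = -70; iterating: T(2)=-70, T(3)=82, T(4)=-222, T(5)=386, T(6)=-830, T(7)=1602, T(8)=-3262; answer -3262
Stage 3: A2 = -3262; w = 16; 5*(16)^2 + 6*(16)^1 + 1 = (1280) + (96) + (1) = 1377; answer 1377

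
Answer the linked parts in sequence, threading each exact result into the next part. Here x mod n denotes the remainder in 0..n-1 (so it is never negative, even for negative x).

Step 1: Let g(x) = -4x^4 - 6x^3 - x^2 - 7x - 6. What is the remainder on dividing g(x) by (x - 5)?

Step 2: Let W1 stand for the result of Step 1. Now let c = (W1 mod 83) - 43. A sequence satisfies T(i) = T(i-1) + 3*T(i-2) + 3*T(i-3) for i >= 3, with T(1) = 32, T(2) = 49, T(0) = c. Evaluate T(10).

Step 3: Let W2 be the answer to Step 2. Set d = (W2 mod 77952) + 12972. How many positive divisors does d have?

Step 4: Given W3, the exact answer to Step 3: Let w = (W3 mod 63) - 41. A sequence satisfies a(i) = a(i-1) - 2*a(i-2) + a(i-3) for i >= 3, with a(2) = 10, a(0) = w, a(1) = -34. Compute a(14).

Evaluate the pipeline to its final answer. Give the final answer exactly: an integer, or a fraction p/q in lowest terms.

Step 1: remainder = value at the root: -4*(5)^4 - 6*(5)^3 - 1*(5)^2 - 7*(5)^1 - 6 = (-2500) + (-750) + (-25) + (-35) + (-6) = -3316; answer -3316
Step 2: W1 = -3316; c = -39; T(3) = 1*(49) + 3*(32) + 3*(-39) = 28; iterating: T(3)=28, T(4)=271, T(5)=502, T(6)=1399, T(7)=3718, T(8)=9421, T(9)=24772, T(10)=64189; answer 64189
Step 3: W2 = 64189; d = 77161; 77161 = 7 * 73 * 151; number of divisors = (1+1) * (1+1) * (1+1) = 8; answer 8
Step 4: W3 = 8; w = -33; a(3) = 1*(10) - 2*(-34) + 1*(-33) = 45; iterating: a(3)=45, a(4)=-9, a(5)=-89, a(6)=-26, a(7)=143, a(8)=106, a(9)=-206, a(10)=-275, a(11)=243, a(12)=587, a(13)=-174, a(14)=-1105; answer -1105

-1105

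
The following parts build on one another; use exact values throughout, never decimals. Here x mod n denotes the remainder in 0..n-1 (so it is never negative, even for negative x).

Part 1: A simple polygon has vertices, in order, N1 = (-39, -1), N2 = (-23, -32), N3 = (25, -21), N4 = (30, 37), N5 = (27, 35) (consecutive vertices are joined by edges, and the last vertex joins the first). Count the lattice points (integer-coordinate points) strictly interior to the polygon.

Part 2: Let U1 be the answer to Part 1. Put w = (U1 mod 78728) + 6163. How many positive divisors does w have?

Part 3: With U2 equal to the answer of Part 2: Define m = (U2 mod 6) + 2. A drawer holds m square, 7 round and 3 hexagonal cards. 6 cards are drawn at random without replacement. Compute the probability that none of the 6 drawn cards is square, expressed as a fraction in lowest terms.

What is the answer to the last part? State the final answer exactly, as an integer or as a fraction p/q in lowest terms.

15/572

Part 1: cross terms: (-39*-32 - -23*-1)=1225, (-23*-21 - 25*-32)=1283, (25*37 - 30*-21)=1555, (30*35 - 27*37)=51, (27*-1 - -39*35)=1338; twice the area = |5452| = 5452; area = 2726; boundary points = 1 + 1 + 1 + 1 + 6 = 10; strictly interior points = area - boundary/2 + 1 = 2722; answer 2722
Part 2: U1 = 2722; w = 8885; 8885 = 5 * 1777; number of divisors = (1+1) * (1+1) = 4; answer 4
Part 3: U2 = 4; m = 6; total draws C(16,6) = 8008; favorable C(10,6) = 210; P = 15/572; answer 15/572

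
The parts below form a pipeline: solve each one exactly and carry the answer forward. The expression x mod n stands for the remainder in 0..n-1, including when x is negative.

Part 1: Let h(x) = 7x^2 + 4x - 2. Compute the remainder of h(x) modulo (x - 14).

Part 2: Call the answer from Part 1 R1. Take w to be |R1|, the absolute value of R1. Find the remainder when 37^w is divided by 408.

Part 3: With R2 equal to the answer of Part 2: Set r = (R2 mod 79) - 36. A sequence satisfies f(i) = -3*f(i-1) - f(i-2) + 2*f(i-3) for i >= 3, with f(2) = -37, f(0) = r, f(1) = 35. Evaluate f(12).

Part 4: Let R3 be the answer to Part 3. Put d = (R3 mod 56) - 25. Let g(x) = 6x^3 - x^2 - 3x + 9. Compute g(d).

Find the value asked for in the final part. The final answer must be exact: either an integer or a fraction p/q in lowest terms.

Part 1: remainder = value at the root: 7*(14)^2 + 4*(14)^1 - 2 = (1372) + (56) + (-2) = 1426; answer 1426
Part 2: R1 = 1426; w = 1426; squarings mod 408: 37^1=37, 37^2=145, 37^4=217, 37^8=169, 37^16=1, 37^32=1, 37^64=1, 37^128=1, 37^256=1, 37^512=1, 37^1024=1; 37^1426 = 37^2 * 37^16 * 37^128 * 37^256 * 37^1024 = 145 (mod 408); answer 145
Part 3: R2 = 145; r = 30; f(3) = -3*(-37) - 1*(35) + 2*(30) = 136; iterating: f(3)=136, f(4)=-301, f(5)=693, f(6)=-1506, f(7)=3223, f(8)=-6777, f(9)=14096, f(10)=-29065, f(11)=59545, f(12)=-121378; answer -121378
Part 4: R3 = -121378; d = 5; 6*(5)^3 - 1*(5)^2 - 3*(5)^1 + 9 = (750) + (-25) + (-15) + (9) = 719; answer 719

719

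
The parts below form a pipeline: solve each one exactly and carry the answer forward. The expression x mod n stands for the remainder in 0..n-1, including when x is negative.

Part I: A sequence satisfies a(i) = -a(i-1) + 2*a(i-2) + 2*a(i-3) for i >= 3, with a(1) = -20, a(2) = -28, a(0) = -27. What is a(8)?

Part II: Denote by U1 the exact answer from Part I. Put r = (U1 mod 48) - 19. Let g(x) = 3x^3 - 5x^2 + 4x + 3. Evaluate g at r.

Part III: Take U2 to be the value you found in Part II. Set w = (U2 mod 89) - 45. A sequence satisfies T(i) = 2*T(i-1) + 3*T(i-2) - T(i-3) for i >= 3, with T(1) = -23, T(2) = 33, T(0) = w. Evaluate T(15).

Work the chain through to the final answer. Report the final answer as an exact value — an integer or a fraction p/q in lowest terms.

Part I: a(3) = -1*(-28) + 2*(-20) + 2*(-27) = -66; iterating: a(3)=-66, a(4)=-30, a(5)=-158, a(6)=-34, a(7)=-342, a(8)=-42; answer -42
Part II: U1 = -42; r = -13; 3*(-13)^3 - 5*(-13)^2 + 4*(-13)^1 + 3 = (-6591) + (-845) + (-52) + (3) = -7485; answer -7485
Part III: U2 = -7485; w = 35; T(3) = 2*(33) + 3*(-23) - 1*(35) = -38; iterating: T(3)=-38, T(4)=46, T(5)=-55, T(6)=66, T(7)=-79, T(8)=95, T(9)=-113, T(10)=138, T(11)=-158, T(12)=211, T(13)=-190, T(14)=411, T(15)=41; answer 41

41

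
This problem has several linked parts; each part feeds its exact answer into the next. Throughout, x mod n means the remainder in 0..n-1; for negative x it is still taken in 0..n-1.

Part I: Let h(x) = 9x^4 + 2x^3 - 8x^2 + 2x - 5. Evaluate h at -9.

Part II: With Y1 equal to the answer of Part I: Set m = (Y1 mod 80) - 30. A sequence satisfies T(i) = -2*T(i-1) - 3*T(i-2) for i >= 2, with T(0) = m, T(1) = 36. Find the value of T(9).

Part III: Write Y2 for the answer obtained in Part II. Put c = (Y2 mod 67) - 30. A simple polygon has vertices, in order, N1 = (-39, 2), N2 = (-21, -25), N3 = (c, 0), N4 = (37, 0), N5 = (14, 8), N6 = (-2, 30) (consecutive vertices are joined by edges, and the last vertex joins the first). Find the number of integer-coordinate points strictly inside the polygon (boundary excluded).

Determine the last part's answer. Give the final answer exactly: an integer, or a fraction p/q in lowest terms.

Part I: 9*(-9)^4 + 2*(-9)^3 - 8*(-9)^2 + 2*(-9)^1 - 5 = (59049) + (-1458) + (-648) + (-18) + (-5) = 56920; answer 56920
Part II: Y1 = 56920; m = 10; T(2) = -2*(36) - 3*(10) = -102; iterating: T(2)=-102, T(3)=96, T(4)=114, T(5)=-516, T(6)=690, T(7)=168, T(8)=-2406, T(9)=4308; answer 4308
Part III: Y2 = 4308; c = -10; cross terms: (-39*-25 - -21*2)=1017, (-21*0 - -10*-25)=-250, (-10*0 - 37*0)=0, (37*8 - 14*0)=296, (14*30 - -2*8)=436, (-2*2 - -39*30)=1166; twice the area = |2665| = 2665; area = 2665/2; boundary points = 9 + 1 + 47 + 1 + 2 + 1 = 61; strictly interior points = area - boundary/2 + 1 = 1303; answer 1303

1303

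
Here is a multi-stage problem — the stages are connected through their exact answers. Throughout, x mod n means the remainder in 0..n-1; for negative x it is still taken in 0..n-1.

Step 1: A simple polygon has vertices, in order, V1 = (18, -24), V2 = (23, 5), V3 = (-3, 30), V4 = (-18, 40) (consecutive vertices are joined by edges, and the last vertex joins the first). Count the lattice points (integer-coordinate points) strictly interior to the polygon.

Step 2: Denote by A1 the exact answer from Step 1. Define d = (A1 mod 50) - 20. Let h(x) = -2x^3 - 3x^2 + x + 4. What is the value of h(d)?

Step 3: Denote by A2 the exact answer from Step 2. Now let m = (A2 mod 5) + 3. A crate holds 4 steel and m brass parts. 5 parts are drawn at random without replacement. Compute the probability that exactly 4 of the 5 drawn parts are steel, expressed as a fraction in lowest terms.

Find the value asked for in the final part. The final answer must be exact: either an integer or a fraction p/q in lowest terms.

Step 1: cross terms: (18*5 - 23*-24)=642, (23*30 - -3*5)=705, (-3*40 - -18*30)=420, (-18*-24 - 18*40)=-288; twice the area = |1479| = 1479; area = 1479/2; boundary points = 1 + 1 + 5 + 4 = 11; strictly interior points = area - boundary/2 + 1 = 735; answer 735
Step 2: A1 = 735; d = 15; -2*(15)^3 - 3*(15)^2 + 1*(15)^1 + 4 = (-6750) + (-675) + (15) + (4) = -7406; answer -7406
Step 3: A2 = -7406; m = 7; total draws C(11,5) = 462; favorable C(4,4)*C(7,1) = 7; P = 1/66; answer 1/66

1/66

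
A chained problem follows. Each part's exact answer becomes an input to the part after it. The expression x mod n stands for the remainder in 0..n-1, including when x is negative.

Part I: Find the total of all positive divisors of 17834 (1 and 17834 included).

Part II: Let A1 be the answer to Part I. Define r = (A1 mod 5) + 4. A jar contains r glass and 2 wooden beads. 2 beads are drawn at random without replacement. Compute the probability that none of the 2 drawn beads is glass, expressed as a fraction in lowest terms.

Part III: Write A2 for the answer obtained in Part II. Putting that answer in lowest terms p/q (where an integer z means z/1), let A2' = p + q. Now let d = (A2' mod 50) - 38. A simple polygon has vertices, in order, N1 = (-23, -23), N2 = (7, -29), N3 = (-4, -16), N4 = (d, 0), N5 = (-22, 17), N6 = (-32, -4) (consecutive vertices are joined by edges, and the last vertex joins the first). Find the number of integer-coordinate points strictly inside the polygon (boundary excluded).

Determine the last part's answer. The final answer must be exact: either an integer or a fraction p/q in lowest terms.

917

Part I: 17834 = 2 * 37 * 241; sigma = (1 + 2) * (1 + 37) * (1 + 241) = 3 * 38 * 242 = 27588; answer 27588
Part II: A1 = 27588; r = 7; total draws C(9,2) = 36; favorable C(2,2) = 1; P = 1/36; answer 1/36
Part III: A2 = 1/36; threaded value p + q = 37; d = -1; cross terms: (-23*-29 - 7*-23)=828, (7*-16 - -4*-29)=-228, (-4*0 - -1*-16)=-16, (-1*17 - -22*0)=-17, (-22*-4 - -32*17)=632, (-32*-23 - -23*-4)=644; twice the area = |1843| = 1843; area = 1843/2; boundary points = 6 + 1 + 1 + 1 + 1 + 1 = 11; strictly interior points = area - boundary/2 + 1 = 917; answer 917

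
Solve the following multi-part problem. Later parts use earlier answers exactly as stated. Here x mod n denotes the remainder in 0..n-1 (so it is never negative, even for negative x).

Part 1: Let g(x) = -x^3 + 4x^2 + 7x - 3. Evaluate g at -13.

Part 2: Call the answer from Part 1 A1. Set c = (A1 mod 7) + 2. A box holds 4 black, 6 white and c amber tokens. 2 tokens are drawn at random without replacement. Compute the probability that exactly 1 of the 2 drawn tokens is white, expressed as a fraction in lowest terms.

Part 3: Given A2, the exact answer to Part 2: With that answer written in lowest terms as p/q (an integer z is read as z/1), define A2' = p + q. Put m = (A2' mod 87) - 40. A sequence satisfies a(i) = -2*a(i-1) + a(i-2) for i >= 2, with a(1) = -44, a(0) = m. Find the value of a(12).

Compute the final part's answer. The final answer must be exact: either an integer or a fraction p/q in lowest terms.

477797

Part 1: -1*(-13)^3 + 4*(-13)^2 + 7*(-13)^1 - 3 = (2197) + (676) + (-91) + (-3) = 2779; answer 2779
Part 2: A1 = 2779; c = 2; total draws C(12,2) = 66; favorable C(6,1)*C(6,1) = 36; P = 6/11; answer 6/11
Part 3: A2 = 6/11; threaded value p + q = 17; m = -23; a(2) = -2*(-44) + 1*(-23) = 65; iterating: a(2)=65, a(3)=-174, a(4)=413, a(5)=-1000, a(6)=2413, a(7)=-5826, a(8)=14065, a(9)=-33956, a(10)=81977, a(11)=-197910, a(12)=477797; answer 477797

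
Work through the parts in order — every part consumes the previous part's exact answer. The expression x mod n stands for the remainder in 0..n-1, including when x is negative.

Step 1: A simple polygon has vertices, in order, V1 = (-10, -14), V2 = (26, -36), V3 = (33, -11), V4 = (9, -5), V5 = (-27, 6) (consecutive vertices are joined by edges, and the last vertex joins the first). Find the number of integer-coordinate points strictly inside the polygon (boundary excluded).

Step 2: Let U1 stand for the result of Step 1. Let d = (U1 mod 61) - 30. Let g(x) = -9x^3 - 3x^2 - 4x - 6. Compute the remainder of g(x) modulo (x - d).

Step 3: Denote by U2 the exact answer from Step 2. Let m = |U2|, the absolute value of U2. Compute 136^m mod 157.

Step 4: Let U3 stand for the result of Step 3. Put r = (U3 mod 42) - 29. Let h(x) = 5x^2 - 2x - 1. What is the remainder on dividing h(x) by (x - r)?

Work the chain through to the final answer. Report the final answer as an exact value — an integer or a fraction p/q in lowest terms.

Step 1: cross terms: (-10*-36 - 26*-14)=724, (26*-11 - 33*-36)=902, (33*-5 - 9*-11)=-66, (9*6 - -27*-5)=-81, (-27*-14 - -10*6)=438; twice the area = |1917| = 1917; area = 1917/2; boundary points = 2 + 1 + 6 + 1 + 1 = 11; strictly interior points = area - boundary/2 + 1 = 954; answer 954
Step 2: U1 = 954; d = 9; remainder = value at the root: -9*(9)^3 - 3*(9)^2 - 4*(9)^1 - 6 = (-6561) + (-243) + (-36) + (-6) = -6846; answer -6846
Step 3: U2 = -6846; m = 6846; squarings mod 157: 136^1=136, 136^2=127, 136^4=115, 136^8=37, 136^16=113, 136^32=52, 136^64=35, 136^128=126, 136^256=19, 136^512=47, 136^1024=11, 136^2048=121, 136^4096=40; 136^6846 = 136^2 * 136^4 * 136^8 * 136^16 * 136^32 * 136^128 * 136^512 * 136^2048 * 136^4096 = 27 (mod 157); answer 27
Step 4: U3 = 27; r = -2; remainder = value at the root: 5*(-2)^2 - 2*(-2)^1 - 1 = (20) + (4) + (-1) = 23; answer 23

23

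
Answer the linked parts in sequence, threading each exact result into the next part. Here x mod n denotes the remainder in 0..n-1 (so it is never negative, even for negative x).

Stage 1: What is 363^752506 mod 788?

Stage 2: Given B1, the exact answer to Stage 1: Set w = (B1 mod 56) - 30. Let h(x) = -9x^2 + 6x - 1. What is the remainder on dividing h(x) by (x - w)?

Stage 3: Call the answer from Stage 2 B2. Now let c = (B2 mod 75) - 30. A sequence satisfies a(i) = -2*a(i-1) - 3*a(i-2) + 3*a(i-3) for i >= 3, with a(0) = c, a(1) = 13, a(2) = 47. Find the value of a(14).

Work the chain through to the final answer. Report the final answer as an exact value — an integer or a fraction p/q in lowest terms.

Stage 1: squarings mod 788: 363^1=363, 363^2=173, 363^4=773, 363^8=225, 363^16=193, 363^32=213, 363^64=453, 363^128=329, 363^256=285, 363^512=61, 363^1024=569, 363^2048=681, 363^4096=417, 363^8192=529, 363^16384=101, 363^32768=745, 363^65536=273, 363^131072=457, 363^262144=29, 363^524288=53; 363^752506 = 363^2 * 363^8 * 363^16 * 363^32 * 363^64 * 363^256 * 363^512 * 363^2048 * 363^4096 * 363^8192 * 363^16384 * 363^65536 * 363^131072 * 363^524288 = 449 (mod 788); answer 449
Stage 2: B1 = 449; w = -29; remainder = value at the root: -9*(-29)^2 + 6*(-29)^1 - 1 = (-7569) + (-174) + (-1) = -7744; answer -7744
Stage 3: B2 = -7744; c = 26; a(3) = -2*(47) - 3*(13) + 3*(26) = -55; iterating: a(3)=-55, a(4)=8, a(5)=290, a(6)=-769, a(7)=692, a(8)=1793, a(9)=-7969, a(10)=12635, a(11)=4016, a(12)=-69844, a(13)=165545, a(14)=-109510; answer -109510

-109510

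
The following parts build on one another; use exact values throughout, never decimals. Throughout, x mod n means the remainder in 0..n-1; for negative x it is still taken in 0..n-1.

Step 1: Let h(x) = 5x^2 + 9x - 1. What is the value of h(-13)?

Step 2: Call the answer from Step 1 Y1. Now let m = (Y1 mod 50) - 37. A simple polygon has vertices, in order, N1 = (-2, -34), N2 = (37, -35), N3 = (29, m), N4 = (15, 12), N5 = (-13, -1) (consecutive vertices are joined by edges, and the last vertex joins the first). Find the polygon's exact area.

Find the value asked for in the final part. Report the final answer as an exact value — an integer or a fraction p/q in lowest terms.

Step 1: 5*(-13)^2 + 9*(-13)^1 - 1 = (845) + (-117) + (-1) = 727; answer 727
Step 2: Y1 = 727; m = -10; cross terms: (-2*-35 - 37*-34)=1328, (37*-10 - 29*-35)=645, (29*12 - 15*-10)=498, (15*-1 - -13*12)=141, (-13*-34 - -2*-1)=440; twice the area = |3052| = 3052; area = 1526; answer 1526

1526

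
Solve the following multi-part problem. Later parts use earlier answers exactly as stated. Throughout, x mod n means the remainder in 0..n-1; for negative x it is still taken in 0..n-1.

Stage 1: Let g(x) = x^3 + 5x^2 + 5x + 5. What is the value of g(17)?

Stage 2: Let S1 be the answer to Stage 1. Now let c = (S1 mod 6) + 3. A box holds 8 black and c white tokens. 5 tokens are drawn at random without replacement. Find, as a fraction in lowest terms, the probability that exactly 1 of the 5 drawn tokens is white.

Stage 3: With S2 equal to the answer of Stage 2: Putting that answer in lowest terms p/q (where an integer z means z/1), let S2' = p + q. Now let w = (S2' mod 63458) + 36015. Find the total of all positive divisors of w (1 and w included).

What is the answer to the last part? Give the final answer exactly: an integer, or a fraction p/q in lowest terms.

54774

Stage 1: 1*(17)^3 + 5*(17)^2 + 5*(17)^1 + 5 = (4913) + (1445) + (85) + (5) = 6448; answer 6448
Stage 2: S1 = 6448; c = 7; total draws C(15,5) = 3003; favorable C(7,1)*C(8,4) = 490; P = 70/429; answer 70/429
Stage 3: S2 = 70/429; threaded value p + q = 499; w = 36514; 36514 = 2 * 18257; sigma = (1 + 2) * (1 + 18257) = 3 * 18258 = 54774; answer 54774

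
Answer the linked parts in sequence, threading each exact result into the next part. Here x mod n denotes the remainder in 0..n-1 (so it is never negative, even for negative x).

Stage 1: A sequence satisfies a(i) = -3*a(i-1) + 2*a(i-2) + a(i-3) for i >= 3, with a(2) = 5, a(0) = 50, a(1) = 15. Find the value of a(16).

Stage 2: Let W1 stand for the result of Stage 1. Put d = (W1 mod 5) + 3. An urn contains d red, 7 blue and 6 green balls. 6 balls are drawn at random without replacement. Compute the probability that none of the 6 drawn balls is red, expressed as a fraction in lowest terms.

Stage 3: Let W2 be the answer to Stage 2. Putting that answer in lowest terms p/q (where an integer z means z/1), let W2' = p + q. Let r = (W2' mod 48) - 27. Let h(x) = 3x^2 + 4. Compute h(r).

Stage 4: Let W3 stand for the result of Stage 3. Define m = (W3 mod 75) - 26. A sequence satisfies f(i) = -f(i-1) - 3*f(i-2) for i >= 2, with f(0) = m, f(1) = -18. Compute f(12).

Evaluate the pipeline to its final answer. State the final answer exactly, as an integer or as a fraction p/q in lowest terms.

19578

Stage 1: a(3) = -3*(5) + 2*(15) + 1*(50) = 65; iterating: a(3)=65, a(4)=-170, a(5)=645, a(6)=-2210, a(7)=7750, a(8)=-27025, a(9)=94365, a(10)=-329395, a(11)=1149890, a(12)=-4014095, a(13)=14012670, a(14)=-48916310, a(15)=170760175, a(16)=-596100475; answer -596100475
Stage 2: W1 = -596100475; d = 3; total draws C(16,6) = 8008; favorable C(13,6) = 1716; P = 3/14; answer 3/14
Stage 3: W2 = 3/14; threaded value p + q = 17; r = -10; 3*(-10)^2 + 4 = (300) + (4) = 304; answer 304
Stage 4: W3 = 304; m = -22; f(2) = -1*(-18) - 3*(-22) = 84; iterating: f(2)=84, f(3)=-30, f(4)=-222, f(5)=312, f(6)=354, f(7)=-1290, f(8)=228, f(9)=3642, f(10)=-4326, f(11)=-6600, f(12)=19578; answer 19578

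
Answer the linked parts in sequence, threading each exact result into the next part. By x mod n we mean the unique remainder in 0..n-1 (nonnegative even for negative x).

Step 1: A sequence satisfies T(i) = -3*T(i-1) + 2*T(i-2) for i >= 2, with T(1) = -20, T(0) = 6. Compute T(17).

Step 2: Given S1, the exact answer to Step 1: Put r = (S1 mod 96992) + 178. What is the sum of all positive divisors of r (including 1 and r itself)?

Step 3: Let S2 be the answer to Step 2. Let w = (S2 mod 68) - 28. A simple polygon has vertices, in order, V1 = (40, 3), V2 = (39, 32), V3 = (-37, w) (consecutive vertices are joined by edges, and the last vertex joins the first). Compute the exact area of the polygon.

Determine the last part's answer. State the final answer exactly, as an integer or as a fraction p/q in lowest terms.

Step 1: T(2) = -3*(-20) + 2*(6) = 72; iterating: T(2)=72, T(3)=-256, T(4)=912, T(5)=-3248, T(6)=11568, T(7)=-41200, T(8)=146736, T(9)=-522608, T(10)=1861296, T(11)=-6629104, T(12)=23609904, T(13)=-84087920, T(14)=299483568, T(15)=-1066626544, T(16)=3798846768, T(17)=-13529793392; answer -13529793392
Step 2: S1 = -13529793392; r = 8834; 8834 = 2 * 7 * 631; sigma = (1 + 2) * (1 + 7) * (1 + 631) = 3 * 8 * 632 = 15168; answer 15168
Step 3: S2 = 15168; w = -24; cross terms: (40*32 - 39*3)=1163, (39*-24 - -37*32)=248, (-37*3 - 40*-24)=849; twice the area = |2260| = 2260; area = 1130; answer 1130

1130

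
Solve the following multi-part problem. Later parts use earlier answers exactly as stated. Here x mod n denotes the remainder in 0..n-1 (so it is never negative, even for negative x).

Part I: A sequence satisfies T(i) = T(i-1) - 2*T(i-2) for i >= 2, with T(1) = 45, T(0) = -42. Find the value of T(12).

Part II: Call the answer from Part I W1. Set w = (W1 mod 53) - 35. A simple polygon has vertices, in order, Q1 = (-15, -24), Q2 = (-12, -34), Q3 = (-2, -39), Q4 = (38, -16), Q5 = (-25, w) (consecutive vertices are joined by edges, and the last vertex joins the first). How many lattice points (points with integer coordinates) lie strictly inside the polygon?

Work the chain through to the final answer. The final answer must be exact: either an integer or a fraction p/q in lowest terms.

Part I: T(2) = 1*(45) - 2*(-42) = 129; iterating: T(2)=129, T(3)=39, T(4)=-219, T(5)=-297, T(6)=141, T(7)=735, T(8)=453, T(9)=-1017, T(10)=-1923, T(11)=111, T(12)=3957; answer 3957
Part II: W1 = 3957; w = 0; cross terms: (-15*-34 - -12*-24)=222, (-12*-39 - -2*-34)=400, (-2*-16 - 38*-39)=1514, (38*0 - -25*-16)=-400, (-25*-24 - -15*0)=600; twice the area = |2336| = 2336; area = 1168; boundary points = 1 + 5 + 1 + 1 + 2 = 10; strictly interior points = area - boundary/2 + 1 = 1164; answer 1164

1164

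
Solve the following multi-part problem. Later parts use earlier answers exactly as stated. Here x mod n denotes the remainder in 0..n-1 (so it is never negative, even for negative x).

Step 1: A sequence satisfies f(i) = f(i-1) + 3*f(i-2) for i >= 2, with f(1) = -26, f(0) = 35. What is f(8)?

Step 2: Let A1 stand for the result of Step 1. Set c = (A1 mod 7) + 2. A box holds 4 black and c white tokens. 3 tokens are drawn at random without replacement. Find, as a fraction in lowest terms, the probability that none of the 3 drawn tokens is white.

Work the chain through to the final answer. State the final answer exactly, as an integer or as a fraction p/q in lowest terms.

1/5

Step 1: f(2) = 1*(-26) + 3*(35) = 79; iterating: f(2)=79, f(3)=1, f(4)=238, f(5)=241, f(6)=955, f(7)=1678, f(8)=4543; answer 4543
Step 2: A1 = 4543; c = 2; total draws C(6,3) = 20; favorable C(4,3) = 4; P = 1/5; answer 1/5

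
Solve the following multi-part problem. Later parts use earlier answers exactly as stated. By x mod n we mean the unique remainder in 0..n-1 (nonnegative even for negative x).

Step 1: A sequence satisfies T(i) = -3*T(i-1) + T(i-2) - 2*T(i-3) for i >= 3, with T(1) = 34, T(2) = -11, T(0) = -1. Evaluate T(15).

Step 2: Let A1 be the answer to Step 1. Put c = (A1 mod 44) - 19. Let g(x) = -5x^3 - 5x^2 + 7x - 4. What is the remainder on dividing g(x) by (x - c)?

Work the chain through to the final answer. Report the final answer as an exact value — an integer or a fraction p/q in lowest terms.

-30658

Step 1: T(3) = -3*(-11) + 1*(34) - 2*(-1) = 69; iterating: T(3)=69, T(4)=-286, T(5)=949, T(6)=-3271, T(7)=11334, T(8)=-39171, T(9)=135389, T(10)=-468006, T(11)=1617749, T(12)=-5592031, T(13)=19329854, T(14)=-66817091, T(15)=230965189; answer 230965189
Step 2: A1 = 230965189; c = 18; remainder = value at the root: -5*(18)^3 - 5*(18)^2 + 7*(18)^1 - 4 = (-29160) + (-1620) + (126) + (-4) = -30658; answer -30658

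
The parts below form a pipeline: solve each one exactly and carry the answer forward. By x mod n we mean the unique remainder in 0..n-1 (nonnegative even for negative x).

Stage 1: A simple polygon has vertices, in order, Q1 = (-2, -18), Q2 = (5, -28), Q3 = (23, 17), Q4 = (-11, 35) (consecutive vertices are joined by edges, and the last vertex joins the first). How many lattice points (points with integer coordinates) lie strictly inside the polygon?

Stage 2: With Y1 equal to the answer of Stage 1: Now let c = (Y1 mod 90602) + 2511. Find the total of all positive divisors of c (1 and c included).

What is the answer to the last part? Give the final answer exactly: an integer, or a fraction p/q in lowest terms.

Stage 1: cross terms: (-2*-28 - 5*-18)=146, (5*17 - 23*-28)=729, (23*35 - -11*17)=992, (-11*-18 - -2*35)=268; twice the area = |2135| = 2135; area = 2135/2; boundary points = 1 + 9 + 2 + 1 = 13; strictly interior points = area - boundary/2 + 1 = 1062; answer 1062
Stage 2: Y1 = 1062; c = 3573; 3573 = 3^2 * 397; sigma = (1 + 3 + 9) * (1 + 397) = 13 * 398 = 5174; answer 5174

5174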